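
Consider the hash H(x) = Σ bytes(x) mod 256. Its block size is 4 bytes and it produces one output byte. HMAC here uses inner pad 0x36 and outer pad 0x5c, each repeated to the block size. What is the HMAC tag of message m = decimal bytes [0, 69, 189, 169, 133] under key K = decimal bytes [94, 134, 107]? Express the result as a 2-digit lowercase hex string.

4a

Key decimal bytes [94, 134, 107] = 5e 86 6b is 3 bytes ≤ B = 4; zero-pad to 4 bytes: K' = 5e 86 6b 00.
K' ⊕ ipad = 68 b0 5d 36.  K' ⊕ opad = 02 da 37 5c.
Inner input = (K'⊕ipad) ∥ m = 68 b0 5d 36 ∥ 00 45 bd a9 85.
Inner hash: sum = 104+176+93+54+0+69+189+169+133 = 987; mod 256 = 219 → db.
Outer input = (K'⊕opad) ∥ inner = 02 da 37 5c ∥ db.
Outer hash (tag): sum = 2+218+55+92+219 = 586; mod 256 = 74 → 4a.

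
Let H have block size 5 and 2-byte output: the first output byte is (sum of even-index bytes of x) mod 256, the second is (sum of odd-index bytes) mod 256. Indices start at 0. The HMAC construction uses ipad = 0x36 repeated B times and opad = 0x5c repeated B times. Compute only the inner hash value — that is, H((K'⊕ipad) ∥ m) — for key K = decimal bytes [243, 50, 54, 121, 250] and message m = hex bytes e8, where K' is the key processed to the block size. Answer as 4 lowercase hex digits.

Key decimal bytes [243, 50, 54, 121, 250] = f3 32 36 79 fa is exactly B = 5 bytes: K' = f3 32 36 79 fa.
K' ⊕ ipad = c5 04 00 4f cc.
Inner input = c5 04 00 4f cc ∥ e8.
Inner hash: even-index sum = 401 mod 256 = 145; odd-index sum = 315 mod 256 = 59 → 91 3b.

913b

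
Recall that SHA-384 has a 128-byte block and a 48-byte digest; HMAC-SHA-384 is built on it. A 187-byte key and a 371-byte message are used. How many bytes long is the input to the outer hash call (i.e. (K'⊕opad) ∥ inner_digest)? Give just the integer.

176

Key is 187 > 128 bytes, so it is hashed to 48 bytes then zero-padded to 128: |K'| = 128.
Outer input = (K'⊕opad) ∥ H(inner) → 128 + 48 = 176 bytes.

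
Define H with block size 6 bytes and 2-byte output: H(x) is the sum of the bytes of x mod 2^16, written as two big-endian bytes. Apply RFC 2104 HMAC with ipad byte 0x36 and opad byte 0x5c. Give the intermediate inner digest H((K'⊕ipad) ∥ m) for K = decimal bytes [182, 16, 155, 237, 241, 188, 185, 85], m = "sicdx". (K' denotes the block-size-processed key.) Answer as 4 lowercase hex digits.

Key decimal bytes [182, 16, 155, 237, 241, 188, 185, 85] = b6 10 9b ed f1 bc b9 55 is 8 bytes > B = 6, so hash it first: H(key) = 05 09, then zero-pad to 6 bytes: K' = 05 09 00 00 00 00.
K' ⊕ ipad = 33 3f 36 36 36 36.
Inner input = 33 3f 36 36 36 36 ∥ 73 69 63 64 78.
Inner hash: sum = 51+63+54+54+54+54+115+105+99+100+120 = 869 → 03 65.

0365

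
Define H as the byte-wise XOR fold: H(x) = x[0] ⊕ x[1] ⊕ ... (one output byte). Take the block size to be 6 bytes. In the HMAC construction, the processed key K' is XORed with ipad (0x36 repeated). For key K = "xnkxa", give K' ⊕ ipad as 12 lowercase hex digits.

4e585d4e5736

Key "xnkxa" = 78 6e 6b 78 61 is 5 bytes ≤ B = 6; zero-pad to 6 bytes: K' = 78 6e 6b 78 61 00.
XOR each byte with 0x36: 78⊕36=4e, 6e⊕36=58, 6b⊕36=5d, 78⊕36=4e, 61⊕36=57, 00⊕36=36.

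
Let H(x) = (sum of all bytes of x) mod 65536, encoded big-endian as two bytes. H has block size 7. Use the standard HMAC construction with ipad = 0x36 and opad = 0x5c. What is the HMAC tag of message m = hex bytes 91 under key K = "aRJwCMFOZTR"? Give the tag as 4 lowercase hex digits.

0375

Key "aRJwCMFOZTR" = 61 52 4a 77 43 4d 46 4f 5a 54 52 is 11 bytes > B = 7, so hash it first: H(key) = 03 99, then zero-pad to 7 bytes: K' = 03 99 00 00 00 00 00.
K' ⊕ ipad = 35 af 36 36 36 36 36.  K' ⊕ opad = 5f c5 5c 5c 5c 5c 5c.
Inner input = (K'⊕ipad) ∥ m = 35 af 36 36 36 36 36 ∥ 91.
Inner hash: sum = 53+175+54+54+54+54+54+145 = 643 → 02 83.
Outer input = (K'⊕opad) ∥ inner = 5f c5 5c 5c 5c 5c 5c ∥ 02 83.
Outer hash (tag): sum = 95+197+92+92+92+92+92+2+131 = 885 → 03 75.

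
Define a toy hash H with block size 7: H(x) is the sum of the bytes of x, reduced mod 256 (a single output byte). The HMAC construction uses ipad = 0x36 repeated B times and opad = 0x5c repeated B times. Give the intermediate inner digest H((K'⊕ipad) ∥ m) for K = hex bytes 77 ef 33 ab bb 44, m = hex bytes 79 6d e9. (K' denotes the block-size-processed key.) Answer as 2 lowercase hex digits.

c0

Key hex bytes 77 ef 33 ab bb 44 is 6 bytes ≤ B = 7; zero-pad to 7 bytes: K' = 77 ef 33 ab bb 44 00.
K' ⊕ ipad = 41 d9 05 9d 8d 72 36.
Inner input = 41 d9 05 9d 8d 72 36 ∥ 79 6d e9.
Inner hash: sum = 65+217+5+157+141+114+54+121+109+233 = 1216; mod 256 = 192 → c0.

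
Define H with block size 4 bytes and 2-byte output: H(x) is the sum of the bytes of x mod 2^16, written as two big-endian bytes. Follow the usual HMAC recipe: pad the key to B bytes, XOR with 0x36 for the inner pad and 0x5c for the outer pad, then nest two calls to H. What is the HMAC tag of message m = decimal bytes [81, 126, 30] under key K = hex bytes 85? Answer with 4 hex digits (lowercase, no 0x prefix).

0231

Key hex bytes 85 is 1 byte ≤ B = 4; zero-pad to 4 bytes: K' = 85 00 00 00.
K' ⊕ ipad = b3 36 36 36.  K' ⊕ opad = d9 5c 5c 5c.
Inner input = (K'⊕ipad) ∥ m = b3 36 36 36 ∥ 51 7e 1e.
Inner hash: sum = 179+54+54+54+81+126+30 = 578 → 02 42.
Outer input = (K'⊕opad) ∥ inner = d9 5c 5c 5c ∥ 02 42.
Outer hash (tag): sum = 217+92+92+92+2+66 = 561 → 02 31.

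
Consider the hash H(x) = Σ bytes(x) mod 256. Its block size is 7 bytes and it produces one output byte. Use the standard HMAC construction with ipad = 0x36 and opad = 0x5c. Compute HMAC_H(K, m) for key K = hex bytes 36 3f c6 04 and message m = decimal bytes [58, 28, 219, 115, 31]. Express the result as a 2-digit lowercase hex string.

Key hex bytes 36 3f c6 04 is 4 bytes ≤ B = 7; zero-pad to 7 bytes: K' = 36 3f c6 04 00 00 00.
K' ⊕ ipad = 00 09 f0 32 36 36 36.  K' ⊕ opad = 6a 63 9a 58 5c 5c 5c.
Inner input = (K'⊕ipad) ∥ m = 00 09 f0 32 36 36 36 ∥ 3a 1c db 73 1f.
Inner hash: sum = 0+9+240+50+54+54+54+58+28+219+115+31 = 912; mod 256 = 144 → 90.
Outer input = (K'⊕opad) ∥ inner = 6a 63 9a 58 5c 5c 5c ∥ 90.
Outer hash (tag): sum = 106+99+154+88+92+92+92+144 = 867; mod 256 = 99 → 63.

63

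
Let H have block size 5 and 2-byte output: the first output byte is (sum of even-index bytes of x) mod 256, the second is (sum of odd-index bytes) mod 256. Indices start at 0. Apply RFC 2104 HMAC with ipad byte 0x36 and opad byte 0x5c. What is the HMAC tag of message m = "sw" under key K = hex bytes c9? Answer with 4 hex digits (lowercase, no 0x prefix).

2c9a

Key hex bytes c9 is 1 byte ≤ B = 5; zero-pad to 5 bytes: K' = c9 00 00 00 00.
K' ⊕ ipad = ff 36 36 36 36.  K' ⊕ opad = 95 5c 5c 5c 5c.
Inner input = (K'⊕ipad) ∥ m = ff 36 36 36 36 ∥ 73 77.
Inner hash: even-index sum = 482 mod 256 = 226; odd-index sum = 223 mod 256 = 223 → e2 df.
Outer input = (K'⊕opad) ∥ inner = 95 5c 5c 5c 5c ∥ e2 df.
Outer hash (tag): even-index sum = 556 mod 256 = 44; odd-index sum = 410 mod 256 = 154 → 2c 9a.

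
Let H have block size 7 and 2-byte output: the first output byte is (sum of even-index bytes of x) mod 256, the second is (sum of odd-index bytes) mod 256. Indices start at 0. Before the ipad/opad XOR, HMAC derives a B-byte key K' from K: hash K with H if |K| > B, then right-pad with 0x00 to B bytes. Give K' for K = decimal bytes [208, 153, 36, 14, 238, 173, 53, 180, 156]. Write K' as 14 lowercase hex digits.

|K| = 9 > B = 7, so first hash the key.
H(K): even-index sum = 691 mod 256 = 179; odd-index sum = 520 mod 256 = 8 → b3 08.
Zero-pad H(K) = b3 08 to 7 bytes: K' = b3 08 00 00 00 00 00.

b3080000000000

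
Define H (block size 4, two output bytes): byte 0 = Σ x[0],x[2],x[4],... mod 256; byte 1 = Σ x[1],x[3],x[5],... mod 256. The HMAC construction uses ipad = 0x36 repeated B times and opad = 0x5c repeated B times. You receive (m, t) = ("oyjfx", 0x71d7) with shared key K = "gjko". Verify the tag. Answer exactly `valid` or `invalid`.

invalid

Key "gjko" = 67 6a 6b 6f is exactly B = 4 bytes: K' = 67 6a 6b 6f.
K' ⊕ ipad = 51 5c 5d 59; K' ⊕ opad = 3b 36 37 33.
Inner hash: even-index sum = 511 mod 256 = 255; odd-index sum = 404 mod 256 = 148 → ff 94.
Outer hash (recomputed tag): even-index sum = 369 mod 256 = 113; odd-index sum = 253 mod 256 = 253 → 71 fd.
Recomputed tag = 71fd; claimed = 71d7 → mismatch.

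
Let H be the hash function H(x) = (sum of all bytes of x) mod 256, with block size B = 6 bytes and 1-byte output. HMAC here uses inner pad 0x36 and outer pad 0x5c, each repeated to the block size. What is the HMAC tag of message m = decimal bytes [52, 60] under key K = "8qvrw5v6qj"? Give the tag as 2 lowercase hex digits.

d4

Key "8qvrw5v6qj" = 38 71 76 72 77 35 76 36 71 6a is 10 bytes > B = 6, so hash it first: H(key) = c4, then zero-pad to 6 bytes: K' = c4 00 00 00 00 00.
K' ⊕ ipad = f2 36 36 36 36 36.  K' ⊕ opad = 98 5c 5c 5c 5c 5c.
Inner input = (K'⊕ipad) ∥ m = f2 36 36 36 36 36 ∥ 34 3c.
Inner hash: sum = 242+54+54+54+54+54+52+60 = 624; mod 256 = 112 → 70.
Outer input = (K'⊕opad) ∥ inner = 98 5c 5c 5c 5c 5c ∥ 70.
Outer hash (tag): sum = 152+92+92+92+92+92+112 = 724; mod 256 = 212 → d4.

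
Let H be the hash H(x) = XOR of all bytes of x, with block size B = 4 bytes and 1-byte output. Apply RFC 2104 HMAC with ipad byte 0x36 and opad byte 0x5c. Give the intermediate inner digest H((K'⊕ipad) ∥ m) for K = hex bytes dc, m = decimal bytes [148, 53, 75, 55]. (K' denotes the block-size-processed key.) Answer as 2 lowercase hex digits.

Key hex bytes dc is 1 byte ≤ B = 4; zero-pad to 4 bytes: K' = dc 00 00 00.
K' ⊕ ipad = ea 36 36 36.
Inner input = ea 36 36 36 ∥ 94 35 4b 37.
Inner hash: XOR ea⊕36⊕36⊕36⊕94⊕35⊕4b⊕37 = 01.

01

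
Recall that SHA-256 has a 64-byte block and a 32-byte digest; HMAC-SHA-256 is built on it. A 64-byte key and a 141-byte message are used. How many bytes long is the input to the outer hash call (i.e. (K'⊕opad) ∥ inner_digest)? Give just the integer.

96

Key is 64 ≤ 64 bytes, zero-padded: |K'| = 64.
Outer input = (K'⊕opad) ∥ H(inner) → 64 + 32 = 96 bytes.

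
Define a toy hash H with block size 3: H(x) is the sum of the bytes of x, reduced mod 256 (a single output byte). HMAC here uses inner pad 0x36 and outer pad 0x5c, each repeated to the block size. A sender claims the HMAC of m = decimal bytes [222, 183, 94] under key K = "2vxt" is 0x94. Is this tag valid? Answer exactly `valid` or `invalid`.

invalid

Key "2vxt" = 32 76 78 74 is 4 bytes > B = 3, so hash it first: H(key) = 94, then zero-pad to 3 bytes: K' = 94 00 00.
K' ⊕ ipad = a2 36 36; K' ⊕ opad = c8 5c 5c.
Inner hash: sum = 162+54+54+222+183+94 = 769; mod 256 = 1 → 01.
Outer hash (recomputed tag): sum = 200+92+92+1 = 385; mod 256 = 129 → 81.
Recomputed tag = 81; claimed = 94 → mismatch.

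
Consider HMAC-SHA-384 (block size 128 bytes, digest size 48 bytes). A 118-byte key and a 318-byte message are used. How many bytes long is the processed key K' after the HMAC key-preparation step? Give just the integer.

128

Key is 118 ≤ 128 bytes, zero-padded: |K'| = 128.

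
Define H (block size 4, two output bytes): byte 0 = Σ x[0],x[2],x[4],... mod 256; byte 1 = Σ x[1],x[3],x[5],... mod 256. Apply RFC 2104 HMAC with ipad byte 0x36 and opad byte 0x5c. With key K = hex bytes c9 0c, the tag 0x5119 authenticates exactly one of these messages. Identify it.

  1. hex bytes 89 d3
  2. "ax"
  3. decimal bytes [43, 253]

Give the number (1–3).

Key hex bytes c9 0c is 2 bytes ≤ B = 4; zero-pad to 4 bytes: K' = c9 0c 00 00.
K' ⊕ ipad = ff 3a 36 36; K' ⊕ opad = 95 50 5c 5c.
m1: inner = H(ff 3a 36 36 89 d3) = be 43; tag = H(95 50 5c 5c be 43) = afef
m2: inner = H(ff 3a 36 36 61 78) = 96 e8; tag = H(95 50 5c 5c 96 e8) = 8794
m3: inner = H(ff 3a 36 36 2b fd) = 60 6d; tag = H(95 50 5c 5c 60 6d) = 5119 ← matches

3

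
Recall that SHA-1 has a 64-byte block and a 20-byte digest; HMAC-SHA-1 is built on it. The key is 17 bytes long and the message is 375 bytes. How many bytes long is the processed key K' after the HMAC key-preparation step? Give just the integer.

Key is 17 ≤ 64 bytes, zero-padded: |K'| = 64.

64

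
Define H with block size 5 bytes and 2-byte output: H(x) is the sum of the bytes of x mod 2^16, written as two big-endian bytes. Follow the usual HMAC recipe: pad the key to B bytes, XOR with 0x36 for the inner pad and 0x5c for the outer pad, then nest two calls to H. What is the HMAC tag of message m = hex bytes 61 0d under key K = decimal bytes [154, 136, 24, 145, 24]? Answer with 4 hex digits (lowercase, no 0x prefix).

03cc

Key decimal bytes [154, 136, 24, 145, 24] = 9a 88 18 91 18 is exactly B = 5 bytes: K' = 9a 88 18 91 18.
K' ⊕ ipad = ac be 2e a7 2e.  K' ⊕ opad = c6 d4 44 cd 44.
Inner input = (K'⊕ipad) ∥ m = ac be 2e a7 2e ∥ 61 0d.
Inner hash: sum = 172+190+46+167+46+97+13 = 731 → 02 db.
Outer input = (K'⊕opad) ∥ inner = c6 d4 44 cd 44 ∥ 02 db.
Outer hash (tag): sum = 198+212+68+205+68+2+219 = 972 → 03 cc.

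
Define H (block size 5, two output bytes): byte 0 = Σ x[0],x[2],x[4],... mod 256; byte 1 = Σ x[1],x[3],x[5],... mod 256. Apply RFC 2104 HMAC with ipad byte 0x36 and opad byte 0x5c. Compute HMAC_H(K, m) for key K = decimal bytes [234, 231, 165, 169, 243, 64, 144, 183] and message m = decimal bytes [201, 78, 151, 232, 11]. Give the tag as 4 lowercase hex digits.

Key decimal bytes [234, 231, 165, 169, 243, 64, 144, 183] = ea e7 a5 a9 f3 40 90 b7 is 8 bytes > B = 5, so hash it first: H(key) = 12 87, then zero-pad to 5 bytes: K' = 12 87 00 00 00.
K' ⊕ ipad = 24 b1 36 36 36.  K' ⊕ opad = 4e db 5c 5c 5c.
Inner input = (K'⊕ipad) ∥ m = 24 b1 36 36 36 ∥ c9 4e 97 e8 0b.
Inner hash: even-index sum = 454 mod 256 = 198; odd-index sum = 594 mod 256 = 82 → c6 52.
Outer input = (K'⊕opad) ∥ inner = 4e db 5c 5c 5c ∥ c6 52.
Outer hash (tag): even-index sum = 344 mod 256 = 88; odd-index sum = 509 mod 256 = 253 → 58 fd.

58fd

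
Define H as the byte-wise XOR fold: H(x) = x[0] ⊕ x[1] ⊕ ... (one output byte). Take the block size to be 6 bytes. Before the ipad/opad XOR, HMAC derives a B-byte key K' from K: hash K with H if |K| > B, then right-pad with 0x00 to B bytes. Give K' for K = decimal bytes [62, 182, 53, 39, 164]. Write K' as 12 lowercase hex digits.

Key decimal bytes [62, 182, 53, 39, 164] = 3e b6 35 27 a4 is 5 bytes ≤ B = 6; zero-pad to 6 bytes: K' = 3e b6 35 27 a4 00.

3eb63527a400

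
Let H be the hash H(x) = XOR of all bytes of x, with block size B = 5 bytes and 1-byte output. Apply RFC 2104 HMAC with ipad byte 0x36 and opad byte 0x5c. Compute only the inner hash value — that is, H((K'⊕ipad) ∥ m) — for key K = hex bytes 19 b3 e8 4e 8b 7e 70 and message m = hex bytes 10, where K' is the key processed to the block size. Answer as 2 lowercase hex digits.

af

Key hex bytes 19 b3 e8 4e 8b 7e 70 is 7 bytes > B = 5, so hash it first: H(key) = 89, then zero-pad to 5 bytes: K' = 89 00 00 00 00.
K' ⊕ ipad = bf 36 36 36 36.
Inner input = bf 36 36 36 36 ∥ 10.
Inner hash: XOR bf⊕36⊕36⊕36⊕36⊕10 = af.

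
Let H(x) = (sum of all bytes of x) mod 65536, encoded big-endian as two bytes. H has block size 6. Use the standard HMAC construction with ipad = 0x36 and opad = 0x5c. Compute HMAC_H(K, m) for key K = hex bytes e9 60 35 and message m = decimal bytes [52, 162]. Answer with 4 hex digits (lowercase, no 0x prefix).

Key hex bytes e9 60 35 is 3 bytes ≤ B = 6; zero-pad to 6 bytes: K' = e9 60 35 00 00 00.
K' ⊕ ipad = df 56 03 36 36 36.  K' ⊕ opad = b5 3c 69 5c 5c 5c.
Inner input = (K'⊕ipad) ∥ m = df 56 03 36 36 36 ∥ 34 a2.
Inner hash: sum = 223+86+3+54+54+54+52+162 = 688 → 02 b0.
Outer input = (K'⊕opad) ∥ inner = b5 3c 69 5c 5c 5c ∥ 02 b0.
Outer hash (tag): sum = 181+60+105+92+92+92+2+176 = 800 → 03 20.

0320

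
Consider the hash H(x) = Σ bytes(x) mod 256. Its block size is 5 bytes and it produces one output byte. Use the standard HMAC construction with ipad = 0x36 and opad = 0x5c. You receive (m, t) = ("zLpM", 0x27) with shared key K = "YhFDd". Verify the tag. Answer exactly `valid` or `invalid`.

valid

Key "YhFDd" = 59 68 46 44 64 is exactly B = 5 bytes: K' = 59 68 46 44 64.
K' ⊕ ipad = 6f 5e 70 72 52; K' ⊕ opad = 05 34 1a 18 38.
Inner hash: sum = 111+94+112+114+82+122+76+112+77 = 900; mod 256 = 132 → 84.
Outer hash (recomputed tag): sum = 5+52+26+24+56+132 = 295; mod 256 = 39 → 27.
Recomputed tag = 27; claimed = 27 → match.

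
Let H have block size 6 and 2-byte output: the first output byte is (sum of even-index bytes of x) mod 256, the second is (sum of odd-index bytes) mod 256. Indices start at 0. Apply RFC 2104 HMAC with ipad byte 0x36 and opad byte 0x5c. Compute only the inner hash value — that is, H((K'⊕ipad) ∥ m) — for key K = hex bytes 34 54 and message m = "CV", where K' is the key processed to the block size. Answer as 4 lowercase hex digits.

Key hex bytes 34 54 is 2 bytes ≤ B = 6; zero-pad to 6 bytes: K' = 34 54 00 00 00 00.
K' ⊕ ipad = 02 62 36 36 36 36.
Inner input = 02 62 36 36 36 36 ∥ 43 56.
Inner hash: even-index sum = 177 mod 256 = 177; odd-index sum = 292 mod 256 = 36 → b1 24.

b124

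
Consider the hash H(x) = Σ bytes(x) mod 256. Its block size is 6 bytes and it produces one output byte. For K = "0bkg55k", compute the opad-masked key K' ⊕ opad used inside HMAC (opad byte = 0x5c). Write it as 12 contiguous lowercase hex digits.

655c5c5c5c5c

Key "0bkg55k" = 30 62 6b 67 35 35 6b is 7 bytes > B = 6, so hash it first: H(key) = 39, then zero-pad to 6 bytes: K' = 39 00 00 00 00 00.
XOR each byte with 0x5c: 39⊕5c=65, 00⊕5c=5c, 00⊕5c=5c, 00⊕5c=5c, 00⊕5c=5c, 00⊕5c=5c.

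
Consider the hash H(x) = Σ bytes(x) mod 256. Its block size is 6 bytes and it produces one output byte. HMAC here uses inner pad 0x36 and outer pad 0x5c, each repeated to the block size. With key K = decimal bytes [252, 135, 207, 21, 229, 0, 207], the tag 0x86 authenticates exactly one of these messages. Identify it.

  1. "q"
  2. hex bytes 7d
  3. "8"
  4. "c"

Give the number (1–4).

Key decimal bytes [252, 135, 207, 21, 229, 0, 207] = fc 87 cf 15 e5 00 cf is 7 bytes > B = 6, so hash it first: H(key) = 1b, then zero-pad to 6 bytes: K' = 1b 00 00 00 00 00.
K' ⊕ ipad = 2d 36 36 36 36 36; K' ⊕ opad = 47 5c 5c 5c 5c 5c.
m1: inner = H(2d 36 36 36 36 36 71) = ac; tag = H(47 5c 5c 5c 5c 5c ac) = bf
m2: inner = H(2d 36 36 36 36 36 7d) = b8; tag = H(47 5c 5c 5c 5c 5c b8) = cb
m3: inner = H(2d 36 36 36 36 36 38) = 73; tag = H(47 5c 5c 5c 5c 5c 73) = 86 ← matches
m4: inner = H(2d 36 36 36 36 36 63) = 9e; tag = H(47 5c 5c 5c 5c 5c 9e) = b1

3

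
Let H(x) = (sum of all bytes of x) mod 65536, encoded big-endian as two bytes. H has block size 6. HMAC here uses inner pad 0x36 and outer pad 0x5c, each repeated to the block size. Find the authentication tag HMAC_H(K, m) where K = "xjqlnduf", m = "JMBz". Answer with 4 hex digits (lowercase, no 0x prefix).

02bb

Key "xjqlnduf" = 78 6a 71 6c 6e 64 75 66 is 8 bytes > B = 6, so hash it first: H(key) = 03 6c, then zero-pad to 6 bytes: K' = 03 6c 00 00 00 00.
K' ⊕ ipad = 35 5a 36 36 36 36.  K' ⊕ opad = 5f 30 5c 5c 5c 5c.
Inner input = (K'⊕ipad) ∥ m = 35 5a 36 36 36 36 ∥ 4a 4d 42 7a.
Inner hash: sum = 53+90+54+54+54+54+74+77+66+122 = 698 → 02 ba.
Outer input = (K'⊕opad) ∥ inner = 5f 30 5c 5c 5c 5c ∥ 02 ba.
Outer hash (tag): sum = 95+48+92+92+92+92+2+186 = 699 → 02 bb.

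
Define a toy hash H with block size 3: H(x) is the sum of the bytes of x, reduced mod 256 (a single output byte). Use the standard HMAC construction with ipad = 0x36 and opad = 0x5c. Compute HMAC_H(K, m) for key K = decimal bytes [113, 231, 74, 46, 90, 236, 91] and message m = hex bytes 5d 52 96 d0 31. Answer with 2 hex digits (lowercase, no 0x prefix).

Key decimal bytes [113, 231, 74, 46, 90, 236, 91] = 71 e7 4a 2e 5a ec 5b is 7 bytes > B = 3, so hash it first: H(key) = 71, then zero-pad to 3 bytes: K' = 71 00 00.
K' ⊕ ipad = 47 36 36.  K' ⊕ opad = 2d 5c 5c.
Inner input = (K'⊕ipad) ∥ m = 47 36 36 ∥ 5d 52 96 d0 31.
Inner hash: sum = 71+54+54+93+82+150+208+49 = 761; mod 256 = 249 → f9.
Outer input = (K'⊕opad) ∥ inner = 2d 5c 5c ∥ f9.
Outer hash (tag): sum = 45+92+92+249 = 478; mod 256 = 222 → de.

de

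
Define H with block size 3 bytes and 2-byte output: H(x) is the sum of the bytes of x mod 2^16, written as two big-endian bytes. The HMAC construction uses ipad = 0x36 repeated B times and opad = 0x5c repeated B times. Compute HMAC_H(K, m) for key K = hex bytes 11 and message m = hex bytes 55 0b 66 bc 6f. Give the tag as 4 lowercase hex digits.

018b

Key hex bytes 11 is 1 byte ≤ B = 3; zero-pad to 3 bytes: K' = 11 00 00.
K' ⊕ ipad = 27 36 36.  K' ⊕ opad = 4d 5c 5c.
Inner input = (K'⊕ipad) ∥ m = 27 36 36 ∥ 55 0b 66 bc 6f.
Inner hash: sum = 39+54+54+85+11+102+188+111 = 644 → 02 84.
Outer input = (K'⊕opad) ∥ inner = 4d 5c 5c ∥ 02 84.
Outer hash (tag): sum = 77+92+92+2+132 = 395 → 01 8b.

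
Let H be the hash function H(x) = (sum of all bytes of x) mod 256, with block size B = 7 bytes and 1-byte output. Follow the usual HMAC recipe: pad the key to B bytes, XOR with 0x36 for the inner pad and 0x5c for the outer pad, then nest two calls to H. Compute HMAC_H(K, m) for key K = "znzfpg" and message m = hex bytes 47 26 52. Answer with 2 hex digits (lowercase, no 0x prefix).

Key "znzfpg" = 7a 6e 7a 66 70 67 is 6 bytes ≤ B = 7; zero-pad to 7 bytes: K' = 7a 6e 7a 66 70 67 00.
K' ⊕ ipad = 4c 58 4c 50 46 51 36.  K' ⊕ opad = 26 32 26 3a 2c 3b 5c.
Inner input = (K'⊕ipad) ∥ m = 4c 58 4c 50 46 51 36 ∥ 47 26 52.
Inner hash: sum = 76+88+76+80+70+81+54+71+38+82 = 716; mod 256 = 204 → cc.
Outer input = (K'⊕opad) ∥ inner = 26 32 26 3a 2c 3b 5c ∥ cc.
Outer hash (tag): sum = 38+50+38+58+44+59+92+204 = 583; mod 256 = 71 → 47.

47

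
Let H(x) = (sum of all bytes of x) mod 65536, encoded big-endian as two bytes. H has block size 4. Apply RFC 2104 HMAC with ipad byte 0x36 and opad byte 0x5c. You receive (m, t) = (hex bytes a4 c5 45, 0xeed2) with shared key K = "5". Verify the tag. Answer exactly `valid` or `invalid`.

invalid

Key "5" = 35 is 1 byte ≤ B = 4; zero-pad to 4 bytes: K' = 35 00 00 00.
K' ⊕ ipad = 03 36 36 36; K' ⊕ opad = 69 5c 5c 5c.
Inner hash: sum = 3+54+54+54+164+197+69 = 595 → 02 53.
Outer hash (recomputed tag): sum = 105+92+92+92+2+83 = 466 → 01 d2.
Recomputed tag = 01d2; claimed = eed2 → mismatch.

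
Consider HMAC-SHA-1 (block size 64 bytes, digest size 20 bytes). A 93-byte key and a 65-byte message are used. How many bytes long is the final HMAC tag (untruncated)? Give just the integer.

The tag is one SHA-1 digest: 20 bytes.

20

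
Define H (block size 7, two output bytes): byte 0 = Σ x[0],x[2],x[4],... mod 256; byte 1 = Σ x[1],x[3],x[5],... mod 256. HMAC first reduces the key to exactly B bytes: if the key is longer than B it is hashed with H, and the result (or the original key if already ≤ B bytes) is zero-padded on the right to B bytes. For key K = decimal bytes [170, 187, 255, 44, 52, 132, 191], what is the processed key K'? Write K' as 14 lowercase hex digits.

Key decimal bytes [170, 187, 255, 44, 52, 132, 191] = aa bb ff 2c 34 84 bf is exactly B = 7 bytes: K' = aa bb ff 2c 34 84 bf.

aabbff2c3484bf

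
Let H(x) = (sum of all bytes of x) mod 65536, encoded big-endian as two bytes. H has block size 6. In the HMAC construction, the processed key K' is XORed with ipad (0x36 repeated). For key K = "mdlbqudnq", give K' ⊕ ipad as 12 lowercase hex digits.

35fe36363636

Key "mdlbqudnq" = 6d 64 6c 62 71 75 64 6e 71 is 9 bytes > B = 6, so hash it first: H(key) = 03 c8, then zero-pad to 6 bytes: K' = 03 c8 00 00 00 00.
XOR each byte with 0x36: 03⊕36=35, c8⊕36=fe, 00⊕36=36, 00⊕36=36, 00⊕36=36, 00⊕36=36.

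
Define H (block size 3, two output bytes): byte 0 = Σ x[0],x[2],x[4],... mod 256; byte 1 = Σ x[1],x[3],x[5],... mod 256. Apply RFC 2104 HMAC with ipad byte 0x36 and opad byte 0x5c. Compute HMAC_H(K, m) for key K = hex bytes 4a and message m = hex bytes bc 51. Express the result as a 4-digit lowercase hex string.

Key hex bytes 4a is 1 byte ≤ B = 3; zero-pad to 3 bytes: K' = 4a 00 00.
K' ⊕ ipad = 7c 36 36.  K' ⊕ opad = 16 5c 5c.
Inner input = (K'⊕ipad) ∥ m = 7c 36 36 ∥ bc 51.
Inner hash: even-index sum = 259 mod 256 = 3; odd-index sum = 242 mod 256 = 242 → 03 f2.
Outer input = (K'⊕opad) ∥ inner = 16 5c 5c ∥ 03 f2.
Outer hash (tag): even-index sum = 356 mod 256 = 100; odd-index sum = 95 mod 256 = 95 → 64 5f.

645f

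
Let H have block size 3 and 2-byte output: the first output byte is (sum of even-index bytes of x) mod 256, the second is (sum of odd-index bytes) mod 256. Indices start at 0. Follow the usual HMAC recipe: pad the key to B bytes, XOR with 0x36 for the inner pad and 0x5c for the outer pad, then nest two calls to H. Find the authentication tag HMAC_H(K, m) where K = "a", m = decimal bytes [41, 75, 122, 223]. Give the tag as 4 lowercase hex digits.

Key "a" = 61 is 1 byte ≤ B = 3; zero-pad to 3 bytes: K' = 61 00 00.
K' ⊕ ipad = 57 36 36.  K' ⊕ opad = 3d 5c 5c.
Inner input = (K'⊕ipad) ∥ m = 57 36 36 ∥ 29 4b 7a df.
Inner hash: even-index sum = 439 mod 256 = 183; odd-index sum = 217 mod 256 = 217 → b7 d9.
Outer input = (K'⊕opad) ∥ inner = 3d 5c 5c ∥ b7 d9.
Outer hash (tag): even-index sum = 370 mod 256 = 114; odd-index sum = 275 mod 256 = 19 → 72 13.

7213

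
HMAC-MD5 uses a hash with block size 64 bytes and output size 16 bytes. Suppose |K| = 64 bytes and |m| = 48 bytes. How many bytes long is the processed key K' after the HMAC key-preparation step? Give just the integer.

Key is 64 ≤ 64 bytes, zero-padded: |K'| = 64.

64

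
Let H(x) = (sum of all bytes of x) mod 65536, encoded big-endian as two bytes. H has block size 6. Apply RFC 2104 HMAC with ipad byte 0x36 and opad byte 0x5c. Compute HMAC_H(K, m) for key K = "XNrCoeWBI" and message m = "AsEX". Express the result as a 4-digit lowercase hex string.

02a3

Key "XNrCoeWBI" = 58 4e 72 43 6f 65 57 42 49 is 9 bytes > B = 6, so hash it first: H(key) = 03 11, then zero-pad to 6 bytes: K' = 03 11 00 00 00 00.
K' ⊕ ipad = 35 27 36 36 36 36.  K' ⊕ opad = 5f 4d 5c 5c 5c 5c.
Inner input = (K'⊕ipad) ∥ m = 35 27 36 36 36 36 ∥ 41 73 45 58.
Inner hash: sum = 53+39+54+54+54+54+65+115+69+88 = 645 → 02 85.
Outer input = (K'⊕opad) ∥ inner = 5f 4d 5c 5c 5c 5c ∥ 02 85.
Outer hash (tag): sum = 95+77+92+92+92+92+2+133 = 675 → 02 a3.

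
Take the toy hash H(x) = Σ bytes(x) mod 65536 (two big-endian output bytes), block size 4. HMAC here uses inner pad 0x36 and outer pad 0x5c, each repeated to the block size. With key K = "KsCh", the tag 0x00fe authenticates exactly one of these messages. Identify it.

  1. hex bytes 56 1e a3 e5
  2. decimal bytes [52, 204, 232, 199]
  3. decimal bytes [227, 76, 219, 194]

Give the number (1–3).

Key "KsCh" = 4b 73 43 68 is exactly B = 4 bytes: K' = 4b 73 43 68.
K' ⊕ ipad = 7d 45 75 5e; K' ⊕ opad = 17 2f 1f 34.
m1: inner = H(7d 45 75 5e 56 1e a3 e5) = 03 91; tag = H(17 2f 1f 34 03 91) = 012d
m2: inner = H(7d 45 75 5e 34 cc e8 c7) = 04 44; tag = H(17 2f 1f 34 04 44) = 00e1
m3: inner = H(7d 45 75 5e e3 4c db c2) = 04 61; tag = H(17 2f 1f 34 04 61) = 00fe ← matches

3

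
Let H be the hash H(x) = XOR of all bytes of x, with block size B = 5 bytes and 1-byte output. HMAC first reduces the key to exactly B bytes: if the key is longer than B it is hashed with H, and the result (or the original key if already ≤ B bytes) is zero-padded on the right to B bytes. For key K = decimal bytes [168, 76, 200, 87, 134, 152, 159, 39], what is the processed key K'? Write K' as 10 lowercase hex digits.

|K| = 8 > B = 5, so first hash the key.
H(K): XOR a8⊕4c⊕c8⊕57⊕86⊕98⊕9f⊕27 = dd.
Zero-pad H(K) = dd to 5 bytes: K' = dd 00 00 00 00.

dd00000000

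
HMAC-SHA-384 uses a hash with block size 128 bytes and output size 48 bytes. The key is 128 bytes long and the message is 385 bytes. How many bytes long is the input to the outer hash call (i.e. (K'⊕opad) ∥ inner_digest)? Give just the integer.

176

Key is 128 ≤ 128 bytes, zero-padded: |K'| = 128.
Outer input = (K'⊕opad) ∥ H(inner) → 128 + 48 = 176 bytes.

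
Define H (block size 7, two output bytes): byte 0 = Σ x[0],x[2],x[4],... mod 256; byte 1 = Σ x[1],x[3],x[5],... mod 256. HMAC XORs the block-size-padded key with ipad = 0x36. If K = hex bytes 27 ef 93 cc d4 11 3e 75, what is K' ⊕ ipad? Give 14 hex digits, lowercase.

Key hex bytes 27 ef 93 cc d4 11 3e 75 is 8 bytes > B = 7, so hash it first: H(key) = cc 41, then zero-pad to 7 bytes: K' = cc 41 00 00 00 00 00.
XOR each byte with 0x36: cc⊕36=fa, 41⊕36=77, 00⊕36=36, 00⊕36=36, 00⊕36=36, 00⊕36=36, 00⊕36=36.

fa773636363636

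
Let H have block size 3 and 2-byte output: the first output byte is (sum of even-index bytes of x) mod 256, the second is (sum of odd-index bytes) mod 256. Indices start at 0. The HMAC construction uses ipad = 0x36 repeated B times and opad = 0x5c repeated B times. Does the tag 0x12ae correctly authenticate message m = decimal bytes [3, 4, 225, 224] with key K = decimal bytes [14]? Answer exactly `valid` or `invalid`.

invalid

Key decimal bytes [14] = 0e is 1 byte ≤ B = 3; zero-pad to 3 bytes: K' = 0e 00 00.
K' ⊕ ipad = 38 36 36; K' ⊕ opad = 52 5c 5c.
Inner hash: even-index sum = 338 mod 256 = 82; odd-index sum = 282 mod 256 = 26 → 52 1a.
Outer hash (recomputed tag): even-index sum = 200 mod 256 = 200; odd-index sum = 174 mod 256 = 174 → c8 ae.
Recomputed tag = c8ae; claimed = 12ae → mismatch.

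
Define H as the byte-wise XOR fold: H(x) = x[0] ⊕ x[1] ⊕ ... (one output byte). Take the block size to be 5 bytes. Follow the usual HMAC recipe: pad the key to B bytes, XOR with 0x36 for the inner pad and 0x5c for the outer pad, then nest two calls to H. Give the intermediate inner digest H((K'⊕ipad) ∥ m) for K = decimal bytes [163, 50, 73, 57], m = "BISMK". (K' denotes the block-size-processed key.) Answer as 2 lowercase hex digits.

Key decimal bytes [163, 50, 73, 57] = a3 32 49 39 is 4 bytes ≤ B = 5; zero-pad to 5 bytes: K' = a3 32 49 39 00.
K' ⊕ ipad = 95 04 7f 0f 36.
Inner input = 95 04 7f 0f 36 ∥ 42 49 53 4d 4b.
Inner hash: XOR 95⊕04⊕7f⊕0f⊕36⊕42⊕49⊕53⊕4d⊕4b = 89.

89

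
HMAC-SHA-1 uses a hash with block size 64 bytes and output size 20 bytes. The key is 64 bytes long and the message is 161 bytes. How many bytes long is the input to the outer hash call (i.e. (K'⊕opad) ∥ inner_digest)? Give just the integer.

Key is 64 ≤ 64 bytes, zero-padded: |K'| = 64.
Outer input = (K'⊕opad) ∥ H(inner) → 64 + 20 = 84 bytes.

84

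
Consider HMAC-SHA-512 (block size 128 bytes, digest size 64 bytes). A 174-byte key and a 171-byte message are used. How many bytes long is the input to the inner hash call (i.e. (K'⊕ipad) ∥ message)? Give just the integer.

299

Key is 174 > 128 bytes, so it is hashed to 64 bytes then zero-padded to 128: |K'| = 128.
Inner input = (K'⊕ipad) ∥ m → 128 + 171 = 299 bytes.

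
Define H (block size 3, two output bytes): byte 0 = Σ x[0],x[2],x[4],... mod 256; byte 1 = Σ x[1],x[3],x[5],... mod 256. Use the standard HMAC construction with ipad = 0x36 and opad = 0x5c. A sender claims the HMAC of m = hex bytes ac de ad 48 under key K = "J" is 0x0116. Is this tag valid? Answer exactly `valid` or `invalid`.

Key "J" = 4a is 1 byte ≤ B = 3; zero-pad to 3 bytes: K' = 4a 00 00.
K' ⊕ ipad = 7c 36 36; K' ⊕ opad = 16 5c 5c.
Inner hash: even-index sum = 472 mod 256 = 216; odd-index sum = 399 mod 256 = 143 → d8 8f.
Outer hash (recomputed tag): even-index sum = 257 mod 256 = 1; odd-index sum = 308 mod 256 = 52 → 01 34.
Recomputed tag = 0134; claimed = 0116 → mismatch.

invalid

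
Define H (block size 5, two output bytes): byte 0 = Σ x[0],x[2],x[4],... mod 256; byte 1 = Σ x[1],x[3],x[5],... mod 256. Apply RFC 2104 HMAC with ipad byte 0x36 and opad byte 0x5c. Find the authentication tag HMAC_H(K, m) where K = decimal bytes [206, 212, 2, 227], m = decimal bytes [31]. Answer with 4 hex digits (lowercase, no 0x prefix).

22a9

Key decimal bytes [206, 212, 2, 227] = ce d4 02 e3 is 4 bytes ≤ B = 5; zero-pad to 5 bytes: K' = ce d4 02 e3 00.
K' ⊕ ipad = f8 e2 34 d5 36.  K' ⊕ opad = 92 88 5e bf 5c.
Inner input = (K'⊕ipad) ∥ m = f8 e2 34 d5 36 ∥ 1f.
Inner hash: even-index sum = 354 mod 256 = 98; odd-index sum = 470 mod 256 = 214 → 62 d6.
Outer input = (K'⊕opad) ∥ inner = 92 88 5e bf 5c ∥ 62 d6.
Outer hash (tag): even-index sum = 546 mod 256 = 34; odd-index sum = 425 mod 256 = 169 → 22 a9.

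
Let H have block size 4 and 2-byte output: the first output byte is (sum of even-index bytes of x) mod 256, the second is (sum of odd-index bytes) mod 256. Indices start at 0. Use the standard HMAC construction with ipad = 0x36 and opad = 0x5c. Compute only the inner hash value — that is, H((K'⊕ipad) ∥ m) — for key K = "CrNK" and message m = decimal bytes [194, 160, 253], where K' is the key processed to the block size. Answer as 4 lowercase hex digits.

ac61

Key "CrNK" = 43 72 4e 4b is exactly B = 4 bytes: K' = 43 72 4e 4b.
K' ⊕ ipad = 75 44 78 7d.
Inner input = 75 44 78 7d ∥ c2 a0 fd.
Inner hash: even-index sum = 684 mod 256 = 172; odd-index sum = 353 mod 256 = 97 → ac 61.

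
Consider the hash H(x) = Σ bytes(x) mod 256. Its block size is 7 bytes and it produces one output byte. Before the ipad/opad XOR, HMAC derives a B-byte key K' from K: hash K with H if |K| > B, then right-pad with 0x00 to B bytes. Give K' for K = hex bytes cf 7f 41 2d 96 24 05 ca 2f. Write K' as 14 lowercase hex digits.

74000000000000

|K| = 9 > B = 7, so first hash the key.
H(K): sum = 207+127+65+45+150+36+5+202+47 = 884; mod 256 = 116 → 74.
Zero-pad H(K) = 74 to 7 bytes: K' = 74 00 00 00 00 00 00.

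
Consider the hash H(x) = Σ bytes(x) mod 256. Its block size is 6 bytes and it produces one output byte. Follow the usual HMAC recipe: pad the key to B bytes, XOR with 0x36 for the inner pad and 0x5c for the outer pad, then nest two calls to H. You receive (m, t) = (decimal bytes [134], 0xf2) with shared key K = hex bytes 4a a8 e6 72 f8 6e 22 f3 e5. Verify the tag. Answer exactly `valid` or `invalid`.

Key hex bytes 4a a8 e6 72 f8 6e 22 f3 e5 is 9 bytes > B = 6, so hash it first: H(key) = aa, then zero-pad to 6 bytes: K' = aa 00 00 00 00 00.
K' ⊕ ipad = 9c 36 36 36 36 36; K' ⊕ opad = f6 5c 5c 5c 5c 5c.
Inner hash: sum = 156+54+54+54+54+54+134 = 560; mod 256 = 48 → 30.
Outer hash (recomputed tag): sum = 246+92+92+92+92+92+48 = 754; mod 256 = 242 → f2.
Recomputed tag = f2; claimed = f2 → match.

valid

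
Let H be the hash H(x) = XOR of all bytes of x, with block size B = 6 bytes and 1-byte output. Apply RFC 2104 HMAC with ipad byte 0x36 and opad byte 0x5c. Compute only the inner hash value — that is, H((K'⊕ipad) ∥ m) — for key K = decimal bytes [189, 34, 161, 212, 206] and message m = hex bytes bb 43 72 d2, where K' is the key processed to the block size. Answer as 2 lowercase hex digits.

Key decimal bytes [189, 34, 161, 212, 206] = bd 22 a1 d4 ce is 5 bytes ≤ B = 6; zero-pad to 6 bytes: K' = bd 22 a1 d4 ce 00.
K' ⊕ ipad = 8b 14 97 e2 f8 36.
Inner input = 8b 14 97 e2 f8 36 ∥ bb 43 72 d2.
Inner hash: XOR 8b⊕14⊕97⊕e2⊕f8⊕36⊕bb⊕43⊕72⊕d2 = 7c.

7c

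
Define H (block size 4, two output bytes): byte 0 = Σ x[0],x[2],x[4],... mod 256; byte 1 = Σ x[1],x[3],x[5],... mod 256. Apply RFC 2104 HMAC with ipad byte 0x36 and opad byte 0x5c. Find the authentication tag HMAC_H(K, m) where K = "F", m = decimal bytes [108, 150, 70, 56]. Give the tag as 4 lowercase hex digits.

Key "F" = 46 is 1 byte ≤ B = 4; zero-pad to 4 bytes: K' = 46 00 00 00.
K' ⊕ ipad = 70 36 36 36.  K' ⊕ opad = 1a 5c 5c 5c.
Inner input = (K'⊕ipad) ∥ m = 70 36 36 36 ∥ 6c 96 46 38.
Inner hash: even-index sum = 344 mod 256 = 88; odd-index sum = 314 mod 256 = 58 → 58 3a.
Outer input = (K'⊕opad) ∥ inner = 1a 5c 5c 5c ∥ 58 3a.
Outer hash (tag): even-index sum = 206 mod 256 = 206; odd-index sum = 242 mod 256 = 242 → ce f2.

cef2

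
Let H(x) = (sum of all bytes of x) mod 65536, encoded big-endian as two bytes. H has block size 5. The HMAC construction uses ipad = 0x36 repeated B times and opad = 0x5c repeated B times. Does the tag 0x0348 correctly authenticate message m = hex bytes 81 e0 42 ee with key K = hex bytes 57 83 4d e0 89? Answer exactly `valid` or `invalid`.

Key hex bytes 57 83 4d e0 89 is exactly B = 5 bytes: K' = 57 83 4d e0 89.
K' ⊕ ipad = 61 b5 7b d6 bf; K' ⊕ opad = 0b df 11 bc d5.
Inner hash: sum = 97+181+123+214+191+129+224+66+238 = 1463 → 05 b7.
Outer hash (recomputed tag): sum = 11+223+17+188+213+5+183 = 840 → 03 48.
Recomputed tag = 0348; claimed = 0348 → match.

valid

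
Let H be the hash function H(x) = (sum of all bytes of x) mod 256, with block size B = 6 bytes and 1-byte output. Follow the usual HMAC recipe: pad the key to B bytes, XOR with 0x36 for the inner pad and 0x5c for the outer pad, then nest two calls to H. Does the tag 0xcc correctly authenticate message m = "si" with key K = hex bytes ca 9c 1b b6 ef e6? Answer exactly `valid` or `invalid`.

Key hex bytes ca 9c 1b b6 ef e6 is exactly B = 6 bytes: K' = ca 9c 1b b6 ef e6.
K' ⊕ ipad = fc aa 2d 80 d9 d0; K' ⊕ opad = 96 c0 47 ea b3 ba.
Inner hash: sum = 252+170+45+128+217+208+115+105 = 1240; mod 256 = 216 → d8.
Outer hash (recomputed tag): sum = 150+192+71+234+179+186+216 = 1228; mod 256 = 204 → cc.
Recomputed tag = cc; claimed = cc → match.

valid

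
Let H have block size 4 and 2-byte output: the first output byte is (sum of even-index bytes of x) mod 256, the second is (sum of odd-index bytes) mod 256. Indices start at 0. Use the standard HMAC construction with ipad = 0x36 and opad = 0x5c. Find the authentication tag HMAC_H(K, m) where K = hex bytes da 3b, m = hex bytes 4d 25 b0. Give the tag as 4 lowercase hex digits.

012b

Key hex bytes da 3b is 2 bytes ≤ B = 4; zero-pad to 4 bytes: K' = da 3b 00 00.
K' ⊕ ipad = ec 0d 36 36.  K' ⊕ opad = 86 67 5c 5c.
Inner input = (K'⊕ipad) ∥ m = ec 0d 36 36 ∥ 4d 25 b0.
Inner hash: even-index sum = 543 mod 256 = 31; odd-index sum = 104 mod 256 = 104 → 1f 68.
Outer input = (K'⊕opad) ∥ inner = 86 67 5c 5c ∥ 1f 68.
Outer hash (tag): even-index sum = 257 mod 256 = 1; odd-index sum = 299 mod 256 = 43 → 01 2b.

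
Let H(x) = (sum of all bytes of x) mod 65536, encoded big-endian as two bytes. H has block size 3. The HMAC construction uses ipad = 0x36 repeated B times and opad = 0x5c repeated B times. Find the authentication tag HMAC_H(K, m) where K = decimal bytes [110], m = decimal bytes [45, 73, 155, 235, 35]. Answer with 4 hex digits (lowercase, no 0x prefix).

Key decimal bytes [110] = 6e is 1 byte ≤ B = 3; zero-pad to 3 bytes: K' = 6e 00 00.
K' ⊕ ipad = 58 36 36.  K' ⊕ opad = 32 5c 5c.
Inner input = (K'⊕ipad) ∥ m = 58 36 36 ∥ 2d 49 9b eb 23.
Inner hash: sum = 88+54+54+45+73+155+235+35 = 739 → 02 e3.
Outer input = (K'⊕opad) ∥ inner = 32 5c 5c ∥ 02 e3.
Outer hash (tag): sum = 50+92+92+2+227 = 463 → 01 cf.

01cf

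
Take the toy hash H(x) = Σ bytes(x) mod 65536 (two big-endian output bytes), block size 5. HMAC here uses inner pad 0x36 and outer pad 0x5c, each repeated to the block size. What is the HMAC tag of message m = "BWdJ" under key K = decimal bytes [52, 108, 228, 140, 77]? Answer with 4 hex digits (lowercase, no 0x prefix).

02de

Key decimal bytes [52, 108, 228, 140, 77] = 34 6c e4 8c 4d is exactly B = 5 bytes: K' = 34 6c e4 8c 4d.
K' ⊕ ipad = 02 5a d2 ba 7b.  K' ⊕ opad = 68 30 b8 d0 11.
Inner input = (K'⊕ipad) ∥ m = 02 5a d2 ba 7b ∥ 42 57 64 4a.
Inner hash: sum = 2+90+210+186+123+66+87+100+74 = 938 → 03 aa.
Outer input = (K'⊕opad) ∥ inner = 68 30 b8 d0 11 ∥ 03 aa.
Outer hash (tag): sum = 104+48+184+208+17+3+170 = 734 → 02 de.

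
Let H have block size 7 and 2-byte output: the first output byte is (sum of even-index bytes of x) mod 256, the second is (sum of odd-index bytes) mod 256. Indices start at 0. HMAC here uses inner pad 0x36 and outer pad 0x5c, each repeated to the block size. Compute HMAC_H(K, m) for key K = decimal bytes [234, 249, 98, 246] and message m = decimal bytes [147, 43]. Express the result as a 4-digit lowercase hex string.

Key decimal bytes [234, 249, 98, 246] = ea f9 62 f6 is 4 bytes ≤ B = 7; zero-pad to 7 bytes: K' = ea f9 62 f6 00 00 00.
K' ⊕ ipad = dc cf 54 c0 36 36 36.  K' ⊕ opad = b6 a5 3e aa 5c 5c 5c.
Inner input = (K'⊕ipad) ∥ m = dc cf 54 c0 36 36 36 ∥ 93 2b.
Inner hash: even-index sum = 455 mod 256 = 199; odd-index sum = 600 mod 256 = 88 → c7 58.
Outer input = (K'⊕opad) ∥ inner = b6 a5 3e aa 5c 5c 5c ∥ c7 58.
Outer hash (tag): even-index sum = 516 mod 256 = 4; odd-index sum = 626 mod 256 = 114 → 04 72.

0472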